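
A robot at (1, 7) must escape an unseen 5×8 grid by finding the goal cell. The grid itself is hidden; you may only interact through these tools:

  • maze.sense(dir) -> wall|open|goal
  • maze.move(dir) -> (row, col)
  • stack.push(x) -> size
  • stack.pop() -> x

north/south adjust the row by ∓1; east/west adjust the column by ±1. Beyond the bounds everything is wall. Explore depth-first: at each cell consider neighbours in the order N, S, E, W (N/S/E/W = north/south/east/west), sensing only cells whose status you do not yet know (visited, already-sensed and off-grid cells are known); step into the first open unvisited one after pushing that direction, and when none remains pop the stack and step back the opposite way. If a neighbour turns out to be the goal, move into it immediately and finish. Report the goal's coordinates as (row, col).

Do: maze.sense[dir→north]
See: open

Do: stack.push[x→north]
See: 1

Do: maze.move[dir→north]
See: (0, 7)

Do: maze.sense[dir→west]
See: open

Do: stack.push[x→west]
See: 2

Do: maze.move[dir→west]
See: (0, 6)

Do: maze.sense[dir→south]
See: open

Do: stack.push[x→south]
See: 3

Do: maze.move[dir→south]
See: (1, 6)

Do: maze.sense[dir→south]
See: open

Do: stack.push[x→south]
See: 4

Do: maze.move[dir→south]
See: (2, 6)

Do: maze.sense[dir→south]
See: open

Do: stack.push[x→south]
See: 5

Do: maze.move[dir→south]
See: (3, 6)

Do: maze.sense[dir→south]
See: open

Do: stack.push[x→south]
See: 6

Do: maze.move[dir→south]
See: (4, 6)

Do: maze.sense[dir→east]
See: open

Do: stack.push[x→east]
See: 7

Do: maze.move[dir→east]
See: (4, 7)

Do: maze.sense[dir→north]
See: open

Do: stack.push[x→north]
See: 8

Do: maze.move[dir→north]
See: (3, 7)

Do: maze.sense[dir→north]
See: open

Do: stack.push[x→north]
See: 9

Do: maze.move[dir→north]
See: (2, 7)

Do: stack.pop[]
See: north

Do: maze.move[dir→south]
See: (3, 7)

Do: stack.pop[]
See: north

Do: maze.move[dir→south]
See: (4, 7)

Do: stack.pop[]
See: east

Do: maze.move[dir→west]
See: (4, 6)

Do: maze.sense[dir→west]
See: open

Do: stack.push[x→west]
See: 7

Do: maze.move[dir→west]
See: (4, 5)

Do: maze.sense[dir→north]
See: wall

Do: maze.sense[dir→west]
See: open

Do: stack.push[x→west]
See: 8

Do: maze.move[dir→west]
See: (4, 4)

Do: maze.sense[dir→north]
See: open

Do: stack.push[x→north]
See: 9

Do: maze.move[dir→north]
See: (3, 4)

Do: maze.sense[dir→north]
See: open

Do: stack.push[x→north]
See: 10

Do: maze.move[dir→north]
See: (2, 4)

Do: maze.sense[dir→north]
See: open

Do: stack.push[x→north]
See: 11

Do: maze.move[dir→north]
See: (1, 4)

Do: maze.sense[dir→north]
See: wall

Do: maze.sense[dir→east]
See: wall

Do: maze.sense[dir→west]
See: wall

Do: stack.pop[]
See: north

Do: maze.move[dir→south]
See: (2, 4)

Do: maze.sense[dir→east]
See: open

Do: stack.push[x→east]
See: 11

Do: maze.move[dir→east]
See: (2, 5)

Do: stack.pop[]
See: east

Do: maze.move[dir→west]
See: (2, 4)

Do: maze.sense[dir→west]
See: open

Do: stack.push[x→west]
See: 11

Do: maze.move[dir→west]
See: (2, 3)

Do: maze.sense[dir→south]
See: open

Do: stack.push[x→south]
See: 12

Do: maze.move[dir→south]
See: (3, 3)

Do: maze.sense[dir→south]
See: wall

Do: maze.sense[dir→west]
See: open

Do: stack.push[x→west]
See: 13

Do: maze.move[dir→west]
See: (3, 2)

Do: maze.sense[dir→north]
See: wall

Do: maze.sense[dir→south]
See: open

Do: stack.push[x→south]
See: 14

Do: maze.move[dir→south]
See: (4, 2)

Do: maze.sense[dir→west]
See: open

Do: stack.push[x→west]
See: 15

Do: maze.move[dir→west]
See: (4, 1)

Do: maze.sense[dir→north]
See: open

Do: stack.push[x→north]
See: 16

Do: maze.move[dir→north]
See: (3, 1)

Do: maze.sense[dir→north]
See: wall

Do: maze.sense[dir→west]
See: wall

Do: stack.pop[]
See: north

Do: maze.move[dir→south]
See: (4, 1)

Do: maze.sense[dir→west]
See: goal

Do: maze.move[dir→west]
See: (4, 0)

Answer: (4, 0)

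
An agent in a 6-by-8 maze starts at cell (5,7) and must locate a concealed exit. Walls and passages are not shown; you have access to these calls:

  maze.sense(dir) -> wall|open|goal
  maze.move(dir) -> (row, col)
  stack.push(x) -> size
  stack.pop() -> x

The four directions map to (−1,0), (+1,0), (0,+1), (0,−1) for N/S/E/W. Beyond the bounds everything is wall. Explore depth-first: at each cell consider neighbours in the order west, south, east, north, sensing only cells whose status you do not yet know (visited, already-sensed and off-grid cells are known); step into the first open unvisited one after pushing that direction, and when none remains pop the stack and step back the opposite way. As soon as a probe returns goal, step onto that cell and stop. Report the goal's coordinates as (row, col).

>>> maze.sense dir→west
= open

>>> stack.push x→west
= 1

>>> maze.move dir→west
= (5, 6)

>>> maze.sense dir→west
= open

>>> stack.push x→west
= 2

>>> maze.move dir→west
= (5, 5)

>>> maze.sense dir→west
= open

>>> stack.push x→west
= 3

>>> maze.move dir→west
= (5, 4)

>>> maze.sense dir→west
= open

>>> stack.push x→west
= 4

>>> maze.move dir→west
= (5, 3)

>>> maze.sense dir→west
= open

>>> stack.push x→west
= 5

>>> maze.move dir→west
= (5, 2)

>>> maze.sense dir→west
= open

>>> stack.push x→west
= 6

>>> maze.move dir→west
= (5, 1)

>>> maze.sense dir→west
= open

>>> stack.push x→west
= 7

>>> maze.move dir→west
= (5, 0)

>>> maze.sense dir→north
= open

>>> stack.push x→north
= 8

>>> maze.move dir→north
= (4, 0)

>>> maze.sense dir→east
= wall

>>> maze.sense dir→north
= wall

>>> stack.pop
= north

>>> maze.move dir→south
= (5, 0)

>>> stack.pop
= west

>>> maze.move dir→east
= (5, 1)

>>> stack.pop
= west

>>> maze.move dir→east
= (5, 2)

>>> maze.sense dir→north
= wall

>>> stack.pop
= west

>>> maze.move dir→east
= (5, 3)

>>> maze.sense dir→north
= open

>>> stack.push x→north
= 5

>>> maze.move dir→north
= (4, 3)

>>> maze.sense dir→east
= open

>>> stack.push x→east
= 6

>>> maze.move dir→east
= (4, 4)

>>> maze.sense dir→east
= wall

>>> maze.sense dir→north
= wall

>>> stack.pop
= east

>>> maze.move dir→west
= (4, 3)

>>> maze.sense dir→north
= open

>>> stack.push x→north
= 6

>>> maze.move dir→north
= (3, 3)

>>> maze.sense dir→west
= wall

>>> maze.sense dir→north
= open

>>> stack.push x→north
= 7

>>> maze.move dir→north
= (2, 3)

>>> maze.sense dir→west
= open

>>> stack.push x→west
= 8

>>> maze.move dir→west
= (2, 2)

>>> maze.sense dir→west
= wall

>>> maze.sense dir→north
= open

>>> stack.push x→north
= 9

>>> maze.move dir→north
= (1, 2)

>>> maze.sense dir→west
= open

>>> stack.push x→west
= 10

>>> maze.move dir→west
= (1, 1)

>>> maze.sense dir→west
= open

>>> stack.push x→west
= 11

>>> maze.move dir→west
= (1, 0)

>>> maze.sense dir→south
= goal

>>> maze.move dir→south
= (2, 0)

Answer: (2, 0)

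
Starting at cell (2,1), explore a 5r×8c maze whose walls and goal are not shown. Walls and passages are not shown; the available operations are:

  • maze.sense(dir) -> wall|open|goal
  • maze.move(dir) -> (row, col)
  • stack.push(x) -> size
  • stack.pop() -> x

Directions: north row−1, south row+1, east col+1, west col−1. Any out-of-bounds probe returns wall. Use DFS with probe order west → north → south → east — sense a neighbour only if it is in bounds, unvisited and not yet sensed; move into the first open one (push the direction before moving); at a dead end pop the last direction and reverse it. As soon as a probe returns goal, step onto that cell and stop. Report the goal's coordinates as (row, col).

==> maze.sense(dir='west')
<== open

==> stack.push(x='west')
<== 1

==> maze.move(dir='west')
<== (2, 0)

==> maze.sense(dir='north')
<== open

==> stack.push(x='north')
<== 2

==> maze.move(dir='north')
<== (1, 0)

==> maze.sense(dir='north')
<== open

==> stack.push(x='north')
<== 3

==> maze.move(dir='north')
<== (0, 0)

==> maze.sense(dir='east')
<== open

==> stack.push(x='east')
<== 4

==> maze.move(dir='east')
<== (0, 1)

==> maze.sense(dir='south')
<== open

==> stack.push(x='south')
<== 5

==> maze.move(dir='south')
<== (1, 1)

==> maze.sense(dir='east')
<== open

==> stack.push(x='east')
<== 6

==> maze.move(dir='east')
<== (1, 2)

==> maze.sense(dir='north')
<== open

==> stack.push(x='north')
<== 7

==> maze.move(dir='north')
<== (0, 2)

==> maze.sense(dir='east')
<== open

==> stack.push(x='east')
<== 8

==> maze.move(dir='east')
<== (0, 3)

==> maze.sense(dir='south')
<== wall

==> maze.sense(dir='east')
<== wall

==> stack.pop()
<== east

==> maze.move(dir='west')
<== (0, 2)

==> stack.pop()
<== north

==> maze.move(dir='south')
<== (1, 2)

==> maze.sense(dir='south')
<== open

==> stack.push(x='south')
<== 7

==> maze.move(dir='south')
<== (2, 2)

==> maze.sense(dir='south')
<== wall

==> maze.sense(dir='east')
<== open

==> stack.push(x='east')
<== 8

==> maze.move(dir='east')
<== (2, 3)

==> maze.sense(dir='south')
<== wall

==> maze.sense(dir='east')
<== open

==> stack.push(x='east')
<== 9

==> maze.move(dir='east')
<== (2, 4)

==> maze.sense(dir='north')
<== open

==> stack.push(x='north')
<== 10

==> maze.move(dir='north')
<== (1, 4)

==> maze.sense(dir='east')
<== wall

==> stack.pop()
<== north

==> maze.move(dir='south')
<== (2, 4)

==> maze.sense(dir='south')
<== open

==> stack.push(x='south')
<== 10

==> maze.move(dir='south')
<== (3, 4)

==> maze.sense(dir='south')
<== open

==> stack.push(x='south')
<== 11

==> maze.move(dir='south')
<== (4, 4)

==> maze.sense(dir='west')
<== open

==> stack.push(x='west')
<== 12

==> maze.move(dir='west')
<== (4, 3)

==> maze.sense(dir='west')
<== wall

==> stack.pop()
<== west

==> maze.move(dir='east')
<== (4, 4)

==> maze.sense(dir='east')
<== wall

==> stack.pop()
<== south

==> maze.move(dir='north')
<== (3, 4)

==> maze.sense(dir='east')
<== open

==> stack.push(x='east')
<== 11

==> maze.move(dir='east')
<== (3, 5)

==> maze.sense(dir='north')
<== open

==> stack.push(x='north')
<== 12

==> maze.move(dir='north')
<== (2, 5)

==> maze.sense(dir='east')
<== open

==> stack.push(x='east')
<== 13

==> maze.move(dir='east')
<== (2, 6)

==> maze.sense(dir='north')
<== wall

==> maze.sense(dir='south')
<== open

==> stack.push(x='south')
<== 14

==> maze.move(dir='south')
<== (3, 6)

==> maze.sense(dir='south')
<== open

==> stack.push(x='south')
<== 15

==> maze.move(dir='south')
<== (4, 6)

==> maze.sense(dir='east')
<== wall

==> stack.pop()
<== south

==> maze.move(dir='north')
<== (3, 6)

==> maze.sense(dir='east')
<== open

==> stack.push(x='east')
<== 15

==> maze.move(dir='east')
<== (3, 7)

==> maze.sense(dir='north')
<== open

==> stack.push(x='north')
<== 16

==> maze.move(dir='north')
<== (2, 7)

==> maze.sense(dir='north')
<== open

==> stack.push(x='north')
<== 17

==> maze.move(dir='north')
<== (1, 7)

==> maze.sense(dir='north')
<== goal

==> maze.move(dir='north')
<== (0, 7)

Answer: (0, 7)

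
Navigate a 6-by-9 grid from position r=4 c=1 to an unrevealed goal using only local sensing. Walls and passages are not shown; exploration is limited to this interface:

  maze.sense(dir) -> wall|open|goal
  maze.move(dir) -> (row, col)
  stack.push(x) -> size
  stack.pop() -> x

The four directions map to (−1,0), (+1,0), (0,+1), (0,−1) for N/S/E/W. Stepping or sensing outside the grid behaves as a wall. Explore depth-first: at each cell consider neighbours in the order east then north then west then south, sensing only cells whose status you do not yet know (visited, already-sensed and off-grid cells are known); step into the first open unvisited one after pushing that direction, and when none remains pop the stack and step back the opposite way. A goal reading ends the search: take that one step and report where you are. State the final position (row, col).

Using maze.sense on dir: east, which returns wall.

Invoking maze.sense on dir: north, — result: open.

Then stack.push on x: north, and get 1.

I invoke maze.move on dir: north, — result: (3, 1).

I call maze.sense on dir: east, — result: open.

Using stack.push on x: east, — result: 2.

Next I call maze.move on dir: east, yielding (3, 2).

I use maze.sense on dir: east, which returns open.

I try stack.push on x: east, yielding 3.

I try maze.move on dir: east, : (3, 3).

Invoking maze.sense on dir: east, and see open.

I try stack.push on x: east, and see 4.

I run maze.move on dir: east, and observe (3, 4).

Using maze.sense on dir: east, and get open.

Invoking stack.push on x: east, yielding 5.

I run maze.move on dir: east, giving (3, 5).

Now I run maze.sense on dir: east, which returns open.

Calling stack.push on x: east, giving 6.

Invoking maze.move on dir: east, giving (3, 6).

Now I run maze.sense on dir: east, yielding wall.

I call maze.sense on dir: north, yielding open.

I run stack.push on x: north, and observe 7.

I invoke maze.move on dir: north, → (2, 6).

I use maze.sense on dir: east, and observe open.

I run stack.push on x: east, and observe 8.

I try maze.move on dir: east, giving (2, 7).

I call maze.sense on dir: east, : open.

Using stack.push on x: east, : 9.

I invoke maze.move on dir: east, which returns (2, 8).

Then maze.sense on dir: north, which returns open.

Now I run stack.push on x: north, — result: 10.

I use maze.move on dir: north, — result: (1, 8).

I invoke maze.sense on dir: north, : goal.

Then maze.move on dir: north, yielding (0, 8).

Answer: (0, 8)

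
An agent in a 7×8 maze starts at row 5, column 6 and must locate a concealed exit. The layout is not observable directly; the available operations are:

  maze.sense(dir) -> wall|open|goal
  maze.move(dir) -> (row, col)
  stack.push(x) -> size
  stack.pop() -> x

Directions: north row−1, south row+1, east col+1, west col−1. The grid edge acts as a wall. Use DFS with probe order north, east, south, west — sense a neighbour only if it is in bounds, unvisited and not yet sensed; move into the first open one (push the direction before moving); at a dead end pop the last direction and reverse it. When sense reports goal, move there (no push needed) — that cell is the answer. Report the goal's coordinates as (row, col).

==> maze.sense(dir→north)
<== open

==> stack.push(x→north)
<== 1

==> maze.move(dir→north)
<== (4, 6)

==> maze.sense(dir→north)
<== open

==> stack.push(x→north)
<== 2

==> maze.move(dir→north)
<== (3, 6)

==> maze.sense(dir→north)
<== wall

==> maze.sense(dir→east)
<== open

==> stack.push(x→east)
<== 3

==> maze.move(dir→east)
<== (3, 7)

==> maze.sense(dir→north)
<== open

==> stack.push(x→north)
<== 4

==> maze.move(dir→north)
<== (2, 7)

==> maze.sense(dir→north)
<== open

==> stack.push(x→north)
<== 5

==> maze.move(dir→north)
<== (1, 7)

==> maze.sense(dir→north)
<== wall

==> maze.sense(dir→west)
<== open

==> stack.push(x→west)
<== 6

==> maze.move(dir→west)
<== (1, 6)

==> maze.sense(dir→north)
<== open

==> stack.push(x→north)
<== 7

==> maze.move(dir→north)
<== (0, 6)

==> maze.sense(dir→west)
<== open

==> stack.push(x→west)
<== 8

==> maze.move(dir→west)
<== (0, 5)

==> maze.sense(dir→south)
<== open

==> stack.push(x→south)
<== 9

==> maze.move(dir→south)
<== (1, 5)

==> maze.sense(dir→south)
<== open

==> stack.push(x→south)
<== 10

==> maze.move(dir→south)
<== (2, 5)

==> maze.sense(dir→south)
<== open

==> stack.push(x→south)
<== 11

==> maze.move(dir→south)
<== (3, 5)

==> maze.sense(dir→south)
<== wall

==> maze.sense(dir→west)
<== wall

==> stack.pop()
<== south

==> maze.move(dir→north)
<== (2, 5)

==> maze.sense(dir→west)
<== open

==> stack.push(x→west)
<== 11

==> maze.move(dir→west)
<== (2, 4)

==> maze.sense(dir→north)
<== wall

==> maze.sense(dir→west)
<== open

==> stack.push(x→west)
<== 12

==> maze.move(dir→west)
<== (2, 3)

==> maze.sense(dir→north)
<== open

==> stack.push(x→north)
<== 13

==> maze.move(dir→north)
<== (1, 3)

==> maze.sense(dir→north)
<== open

==> stack.push(x→north)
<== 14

==> maze.move(dir→north)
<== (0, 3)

==> maze.sense(dir→east)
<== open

==> stack.push(x→east)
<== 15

==> maze.move(dir→east)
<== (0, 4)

==> stack.pop()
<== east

==> maze.move(dir→west)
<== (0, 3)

==> maze.sense(dir→west)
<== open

==> stack.push(x→west)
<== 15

==> maze.move(dir→west)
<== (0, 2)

==> maze.sense(dir→south)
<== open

==> stack.push(x→south)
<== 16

==> maze.move(dir→south)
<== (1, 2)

==> maze.sense(dir→south)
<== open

==> stack.push(x→south)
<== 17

==> maze.move(dir→south)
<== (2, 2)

==> maze.sense(dir→south)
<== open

==> stack.push(x→south)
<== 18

==> maze.move(dir→south)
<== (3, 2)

==> maze.sense(dir→east)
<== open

==> stack.push(x→east)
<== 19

==> maze.move(dir→east)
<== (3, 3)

==> maze.sense(dir→south)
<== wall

==> stack.pop()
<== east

==> maze.move(dir→west)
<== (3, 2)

==> maze.sense(dir→south)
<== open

==> stack.push(x→south)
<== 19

==> maze.move(dir→south)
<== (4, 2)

==> maze.sense(dir→south)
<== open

==> stack.push(x→south)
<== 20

==> maze.move(dir→south)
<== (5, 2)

==> maze.sense(dir→east)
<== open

==> stack.push(x→east)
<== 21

==> maze.move(dir→east)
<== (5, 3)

==> maze.sense(dir→east)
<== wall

==> maze.sense(dir→south)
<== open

==> stack.push(x→south)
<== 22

==> maze.move(dir→south)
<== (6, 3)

==> maze.sense(dir→east)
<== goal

==> maze.move(dir→east)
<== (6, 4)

Answer: (6, 4)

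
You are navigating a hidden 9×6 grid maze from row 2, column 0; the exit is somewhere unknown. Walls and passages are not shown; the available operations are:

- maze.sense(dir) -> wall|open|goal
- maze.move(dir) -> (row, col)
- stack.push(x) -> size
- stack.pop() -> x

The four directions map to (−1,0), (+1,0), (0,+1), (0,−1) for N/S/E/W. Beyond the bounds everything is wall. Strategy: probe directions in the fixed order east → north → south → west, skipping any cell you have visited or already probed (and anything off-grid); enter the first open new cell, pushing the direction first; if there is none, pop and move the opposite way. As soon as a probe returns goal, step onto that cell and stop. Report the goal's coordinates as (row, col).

I run sense with dir: east, which returns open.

I use push with x: east, — result: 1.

I invoke move with dir: east, yielding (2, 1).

Then sense with dir: east, giving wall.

Next I call sense with dir: north, giving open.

I invoke push with x: north, — result: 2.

Using move with dir: north, which returns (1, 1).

I try sense with dir: east, and get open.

Now I run push with x: east, which returns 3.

I call move with dir: east, yielding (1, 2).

I use sense with dir: east, yielding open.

I try push with x: east, : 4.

I use move with dir: east, which returns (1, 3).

Next I call sense with dir: east, and see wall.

Then sense with dir: north, — result: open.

Then push with x: north, : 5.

Invoking move with dir: north, : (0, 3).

Now I run sense with dir: east, — result: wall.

Calling sense with dir: west, which returns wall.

I try pop, which returns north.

Invoking move with dir: south, and get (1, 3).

I use sense with dir: south, and observe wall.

I invoke pop(), and observe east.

I invoke move with dir: west, : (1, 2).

I use pop(), which returns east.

Calling move with dir: west, : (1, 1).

I try sense with dir: north, — result: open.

I run push with x: north, and observe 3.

Calling move with dir: north, — result: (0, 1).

Now I run sense with dir: west, giving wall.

Invoking pop, giving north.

Invoking move with dir: south, and observe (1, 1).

Next I call sense with dir: west, and get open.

Calling push with x: west, — result: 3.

I use move with dir: west, which returns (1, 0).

Then pop(), which returns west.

Using move with dir: east, yielding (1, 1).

I run pop, and observe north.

Invoking move with dir: south, — result: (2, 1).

Using sense with dir: south, which returns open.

I invoke push with x: south, → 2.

I run move with dir: south, → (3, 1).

Now I run sense with dir: east, : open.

I invoke push with x: east, → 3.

Then move with dir: east, giving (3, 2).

I try sense with dir: east, giving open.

I invoke push with x: east, yielding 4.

Calling move with dir: east, which returns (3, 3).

Calling sense with dir: east, — result: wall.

Using sense with dir: south, yielding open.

I try push with x: south, and see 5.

Calling move with dir: south, yielding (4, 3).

Calling sense with dir: east, — result: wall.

I try sense with dir: south, and see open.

Calling push with x: south, — result: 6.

I call move with dir: south, giving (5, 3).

I run sense with dir: east, and get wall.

Using sense with dir: south, — result: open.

Using push with x: south, which returns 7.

I call move with dir: south, yielding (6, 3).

Calling sense with dir: east, which returns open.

Using push with x: east, and see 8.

I use move with dir: east, and see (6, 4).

I run sense with dir: east, and get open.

I use push with x: east, which returns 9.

I run move with dir: east, and see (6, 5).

Using sense with dir: north, — result: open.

Now I run push with x: north, and get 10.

Then move with dir: north, — result: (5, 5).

Calling sense with dir: north, yielding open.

I call push with x: north, which returns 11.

I use move with dir: north, and get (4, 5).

I try sense with dir: north, : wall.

Using pop, and observe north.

Then move with dir: south, : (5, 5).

Using pop, : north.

I call move with dir: south, which returns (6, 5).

Invoking sense with dir: south, — result: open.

I invoke push with x: south, giving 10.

Next I call move with dir: south, giving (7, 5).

I run sense with dir: south, — result: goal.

I try move with dir: south, giving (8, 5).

Answer: (8, 5)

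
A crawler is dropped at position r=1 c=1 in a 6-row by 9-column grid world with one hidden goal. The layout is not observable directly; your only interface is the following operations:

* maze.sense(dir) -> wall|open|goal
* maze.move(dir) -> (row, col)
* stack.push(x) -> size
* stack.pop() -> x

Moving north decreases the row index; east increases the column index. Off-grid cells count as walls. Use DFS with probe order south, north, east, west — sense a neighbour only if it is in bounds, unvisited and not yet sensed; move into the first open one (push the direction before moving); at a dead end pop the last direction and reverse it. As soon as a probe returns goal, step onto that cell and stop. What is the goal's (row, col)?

[in] maze.sense dir=south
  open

[in] stack.push x=south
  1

[in] maze.move dir=south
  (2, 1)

[in] maze.sense dir=south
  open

[in] stack.push x=south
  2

[in] maze.move dir=south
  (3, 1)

[in] maze.sense dir=south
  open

[in] stack.push x=south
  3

[in] maze.move dir=south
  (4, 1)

[in] maze.sense dir=south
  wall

[in] maze.sense dir=east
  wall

[in] maze.sense dir=west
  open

[in] stack.push x=west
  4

[in] maze.move dir=west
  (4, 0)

[in] maze.sense dir=south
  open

[in] stack.push x=south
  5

[in] maze.move dir=south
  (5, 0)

[in] stack.pop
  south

[in] maze.move dir=north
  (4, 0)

[in] maze.sense dir=north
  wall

[in] stack.pop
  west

[in] maze.move dir=east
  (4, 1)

[in] stack.pop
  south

[in] maze.move dir=north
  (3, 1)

[in] maze.sense dir=east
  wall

[in] stack.pop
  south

[in] maze.move dir=north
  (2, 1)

[in] maze.sense dir=east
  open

[in] stack.push x=east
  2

[in] maze.move dir=east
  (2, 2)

[in] maze.sense dir=north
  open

[in] stack.push x=north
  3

[in] maze.move dir=north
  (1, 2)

[in] maze.sense dir=north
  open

[in] stack.push x=north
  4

[in] maze.move dir=north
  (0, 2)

[in] maze.sense dir=east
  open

[in] stack.push x=east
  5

[in] maze.move dir=east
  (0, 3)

[in] maze.sense dir=south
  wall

[in] maze.sense dir=east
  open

[in] stack.push x=east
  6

[in] maze.move dir=east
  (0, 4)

[in] maze.sense dir=south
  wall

[in] maze.sense dir=east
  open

[in] stack.push x=east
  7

[in] maze.move dir=east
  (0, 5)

[in] maze.sense dir=south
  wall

[in] maze.sense dir=east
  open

[in] stack.push x=east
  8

[in] maze.move dir=east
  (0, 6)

[in] maze.sense dir=south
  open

[in] stack.push x=south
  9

[in] maze.move dir=south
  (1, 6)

[in] maze.sense dir=south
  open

[in] stack.push x=south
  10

[in] maze.move dir=south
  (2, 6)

[in] maze.sense dir=south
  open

[in] stack.push x=south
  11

[in] maze.move dir=south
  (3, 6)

[in] maze.sense dir=south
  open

[in] stack.push x=south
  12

[in] maze.move dir=south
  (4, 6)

[in] maze.sense dir=south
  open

[in] stack.push x=south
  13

[in] maze.move dir=south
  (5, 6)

[in] maze.sense dir=east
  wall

[in] maze.sense dir=west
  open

[in] stack.push x=west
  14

[in] maze.move dir=west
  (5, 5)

[in] maze.sense dir=north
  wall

[in] maze.sense dir=west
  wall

[in] stack.pop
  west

[in] maze.move dir=east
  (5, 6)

[in] stack.pop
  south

[in] maze.move dir=north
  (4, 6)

[in] maze.sense dir=east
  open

[in] stack.push x=east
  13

[in] maze.move dir=east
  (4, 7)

[in] maze.sense dir=north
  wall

[in] maze.sense dir=east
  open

[in] stack.push x=east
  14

[in] maze.move dir=east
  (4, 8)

[in] maze.sense dir=south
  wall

[in] maze.sense dir=north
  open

[in] stack.push x=north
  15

[in] maze.move dir=north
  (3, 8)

[in] maze.sense dir=north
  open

[in] stack.push x=north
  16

[in] maze.move dir=north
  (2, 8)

[in] maze.sense dir=north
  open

[in] stack.push x=north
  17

[in] maze.move dir=north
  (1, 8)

[in] maze.sense dir=north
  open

[in] stack.push x=north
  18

[in] maze.move dir=north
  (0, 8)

[in] maze.sense dir=west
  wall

[in] stack.pop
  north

[in] maze.move dir=south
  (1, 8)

[in] maze.sense dir=west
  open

[in] stack.push x=west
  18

[in] maze.move dir=west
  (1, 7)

[in] maze.sense dir=south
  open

[in] stack.push x=south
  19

[in] maze.move dir=south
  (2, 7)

[in] stack.pop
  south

[in] maze.move dir=north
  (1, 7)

[in] stack.pop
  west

[in] maze.move dir=east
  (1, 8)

[in] stack.pop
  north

[in] maze.move dir=south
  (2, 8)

[in] stack.pop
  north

[in] maze.move dir=south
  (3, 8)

[in] stack.pop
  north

[in] maze.move dir=south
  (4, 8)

[in] stack.pop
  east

[in] maze.move dir=west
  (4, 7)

[in] stack.pop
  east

[in] maze.move dir=west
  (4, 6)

[in] stack.pop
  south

[in] maze.move dir=north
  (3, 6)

[in] maze.sense dir=west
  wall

[in] stack.pop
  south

[in] maze.move dir=north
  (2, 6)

[in] maze.sense dir=west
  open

[in] stack.push x=west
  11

[in] maze.move dir=west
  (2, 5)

[in] maze.sense dir=west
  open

[in] stack.push x=west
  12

[in] maze.move dir=west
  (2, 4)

[in] maze.sense dir=south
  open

[in] stack.push x=south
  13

[in] maze.move dir=south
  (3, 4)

[in] maze.sense dir=south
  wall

[in] maze.sense dir=west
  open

[in] stack.push x=west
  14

[in] maze.move dir=west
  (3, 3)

[in] maze.sense dir=south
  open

[in] stack.push x=south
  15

[in] maze.move dir=south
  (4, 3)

[in] maze.sense dir=south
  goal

[in] maze.move dir=south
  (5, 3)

Answer: (5, 3)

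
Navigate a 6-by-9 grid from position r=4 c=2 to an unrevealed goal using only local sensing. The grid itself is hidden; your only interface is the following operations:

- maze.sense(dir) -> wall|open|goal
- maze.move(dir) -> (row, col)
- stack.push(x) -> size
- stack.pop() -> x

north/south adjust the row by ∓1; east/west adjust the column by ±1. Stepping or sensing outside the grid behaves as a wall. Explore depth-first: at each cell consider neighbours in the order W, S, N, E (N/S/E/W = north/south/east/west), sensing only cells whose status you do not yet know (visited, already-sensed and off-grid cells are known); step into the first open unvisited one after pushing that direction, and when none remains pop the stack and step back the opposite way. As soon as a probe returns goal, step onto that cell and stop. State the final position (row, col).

-- 1. sense(west) : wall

-- 2. sense(south) : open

-- 3. push(south) : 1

-- 4. move(south) : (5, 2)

-- 5. sense(west) : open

-- 6. push(west) : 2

-- 7. move(west) : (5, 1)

-- 8. sense(west) : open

-- 9. push(west) : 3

-- 10. move(west) : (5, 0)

-- 11. sense(north) : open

-- 12. push(north) : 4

-- 13. move(north) : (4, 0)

-- 14. sense(north) : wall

-- 15. pop() : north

-- 16. move(south) : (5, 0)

-- 17. pop() : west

-- 18. move(east) : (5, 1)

-- 19. pop() : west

-- 20. move(east) : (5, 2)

-- 21. sense(east) : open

-- 22. push(east) : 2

-- 23. move(east) : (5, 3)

-- 24. sense(north) : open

-- 25. push(north) : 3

-- 26. move(north) : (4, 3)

-- 27. sense(north) : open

-- 28. push(north) : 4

-- 29. move(north) : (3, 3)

-- 30. sense(west) : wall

-- 31. sense(north) : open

-- 32. push(north) : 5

-- 33. move(north) : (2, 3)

-- 34. sense(west) : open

-- 35. push(west) : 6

-- 36. move(west) : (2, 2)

-- 37. sense(west) : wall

-- 38. sense(north) : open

-- 39. push(north) : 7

-- 40. move(north) : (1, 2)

-- 41. sense(west) : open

-- 42. push(west) : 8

-- 43. move(west) : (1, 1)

-- 44. sense(west) : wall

-- 45. sense(north) : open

-- 46. push(north) : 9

-- 47. move(north) : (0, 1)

-- 48. sense(west) : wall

-- 49. sense(east) : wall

-- 50. pop() : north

-- 51. move(south) : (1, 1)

-- 52. pop() : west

-- 53. move(east) : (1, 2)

-- 54. sense(east) : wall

-- 55. pop() : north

-- 56. move(south) : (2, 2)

-- 57. pop() : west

-- 58. move(east) : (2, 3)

-- 59. sense(east) : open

-- 60. push(east) : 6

-- 61. move(east) : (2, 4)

-- 62. sense(south) : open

-- 63. push(south) : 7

-- 64. move(south) : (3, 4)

-- 65. sense(south) : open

-- 66. push(south) : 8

-- 67. move(south) : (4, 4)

-- 68. sense(south) : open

-- 69. push(south) : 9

-- 70. move(south) : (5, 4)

-- 71. sense(east) : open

-- 72. push(east) : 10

-- 73. move(east) : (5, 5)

-- 74. sense(north) : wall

-- 75. sense(east) : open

-- 76. push(east) : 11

-- 77. move(east) : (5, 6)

-- 78. sense(north) : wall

-- 79. sense(east) : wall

-- 80. pop() : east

-- 81. move(west) : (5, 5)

-- 82. pop() : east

-- 83. move(west) : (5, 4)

-- 84. pop() : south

-- 85. move(north) : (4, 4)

-- 86. pop() : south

-- 87. move(north) : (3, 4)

-- 88. sense(east) : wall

-- 89. pop() : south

-- 90. move(north) : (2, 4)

-- 91. sense(north) : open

-- 92. push(north) : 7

-- 93. move(north) : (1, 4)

-- 94. sense(north) : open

-- 95. push(north) : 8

-- 96. move(north) : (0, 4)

-- 97. sense(west) : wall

-- 98. sense(east) : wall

-- 99. pop() : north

-- 100. move(south) : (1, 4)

-- 101. sense(east) : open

-- 102. push(east) : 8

-- 103. move(east) : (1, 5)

-- 104. sense(south) : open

-- 105. push(south) : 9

-- 106. move(south) : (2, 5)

-- 107. sense(east) : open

-- 108. push(east) : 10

-- 109. move(east) : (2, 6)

-- 110. sense(south) : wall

-- 111. sense(north) : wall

-- 112. sense(east) : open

-- 113. push(east) : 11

-- 114. move(east) : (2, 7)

-- 115. sense(south) : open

-- 116. push(south) : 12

-- 117. move(south) : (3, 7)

-- 118. sense(south) : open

-- 119. push(south) : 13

-- 120. move(south) : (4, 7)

-- 121. sense(east) : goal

-- 122. move(east) : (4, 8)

Answer: (4, 8)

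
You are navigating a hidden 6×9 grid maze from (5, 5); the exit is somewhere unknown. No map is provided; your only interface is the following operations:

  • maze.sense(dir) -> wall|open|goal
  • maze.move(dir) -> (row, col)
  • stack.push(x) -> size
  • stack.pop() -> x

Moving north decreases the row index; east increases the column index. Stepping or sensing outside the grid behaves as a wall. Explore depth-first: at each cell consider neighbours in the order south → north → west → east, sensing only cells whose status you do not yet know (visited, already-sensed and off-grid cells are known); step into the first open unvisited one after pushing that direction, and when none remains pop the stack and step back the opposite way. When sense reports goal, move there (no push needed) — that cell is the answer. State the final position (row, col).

→ sense(dir: north)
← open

→ push(x: north)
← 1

→ move(dir: north)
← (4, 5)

→ sense(dir: north)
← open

→ push(x: north)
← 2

→ move(dir: north)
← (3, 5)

→ sense(dir: north)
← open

→ push(x: north)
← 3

→ move(dir: north)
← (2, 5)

→ sense(dir: north)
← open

→ push(x: north)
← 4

→ move(dir: north)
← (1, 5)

→ sense(dir: north)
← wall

→ sense(dir: west)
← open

→ push(x: west)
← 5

→ move(dir: west)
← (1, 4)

→ sense(dir: south)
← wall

→ sense(dir: north)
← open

→ push(x: north)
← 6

→ move(dir: north)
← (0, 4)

→ sense(dir: west)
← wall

→ pop()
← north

→ move(dir: south)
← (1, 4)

→ sense(dir: west)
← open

→ push(x: west)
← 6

→ move(dir: west)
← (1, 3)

→ sense(dir: south)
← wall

→ sense(dir: west)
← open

→ push(x: west)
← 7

→ move(dir: west)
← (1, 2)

→ sense(dir: south)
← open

→ push(x: south)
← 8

→ move(dir: south)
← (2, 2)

→ sense(dir: south)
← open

→ push(x: south)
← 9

→ move(dir: south)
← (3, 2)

→ sense(dir: south)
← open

→ push(x: south)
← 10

→ move(dir: south)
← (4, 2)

→ sense(dir: south)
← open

→ push(x: south)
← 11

→ move(dir: south)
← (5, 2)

→ sense(dir: west)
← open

→ push(x: west)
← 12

→ move(dir: west)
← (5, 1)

→ sense(dir: north)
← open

→ push(x: north)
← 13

→ move(dir: north)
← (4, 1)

→ sense(dir: north)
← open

→ push(x: north)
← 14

→ move(dir: north)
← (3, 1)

→ sense(dir: north)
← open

→ push(x: north)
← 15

→ move(dir: north)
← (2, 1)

→ sense(dir: north)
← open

→ push(x: north)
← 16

→ move(dir: north)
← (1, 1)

→ sense(dir: north)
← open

→ push(x: north)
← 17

→ move(dir: north)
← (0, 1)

→ sense(dir: west)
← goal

→ move(dir: west)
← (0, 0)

Answer: (0, 0)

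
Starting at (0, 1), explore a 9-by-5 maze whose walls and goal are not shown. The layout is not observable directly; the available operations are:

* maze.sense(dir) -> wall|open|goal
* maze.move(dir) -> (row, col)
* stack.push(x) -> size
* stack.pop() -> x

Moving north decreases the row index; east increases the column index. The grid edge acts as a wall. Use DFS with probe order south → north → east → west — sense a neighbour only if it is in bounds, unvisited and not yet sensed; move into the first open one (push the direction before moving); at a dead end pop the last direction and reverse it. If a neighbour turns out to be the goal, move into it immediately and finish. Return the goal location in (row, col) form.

-- maze.sense(dir=south) ~> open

-- stack.push(x=south) ~> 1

-- maze.move(dir=south) ~> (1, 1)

-- maze.sense(dir=south) ~> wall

-- maze.sense(dir=east) ~> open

-- stack.push(x=east) ~> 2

-- maze.move(dir=east) ~> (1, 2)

-- maze.sense(dir=south) ~> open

-- stack.push(x=south) ~> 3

-- maze.move(dir=south) ~> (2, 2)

-- maze.sense(dir=south) ~> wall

-- maze.sense(dir=east) ~> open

-- stack.push(x=east) ~> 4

-- maze.move(dir=east) ~> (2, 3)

-- maze.sense(dir=south) ~> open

-- stack.push(x=south) ~> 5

-- maze.move(dir=south) ~> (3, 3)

-- maze.sense(dir=south) ~> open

-- stack.push(x=south) ~> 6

-- maze.move(dir=south) ~> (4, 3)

-- maze.sense(dir=south) ~> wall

-- maze.sense(dir=east) ~> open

-- stack.push(x=east) ~> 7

-- maze.move(dir=east) ~> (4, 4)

-- maze.sense(dir=south) ~> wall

-- maze.sense(dir=north) ~> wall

-- stack.pop() ~> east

-- maze.move(dir=west) ~> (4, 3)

-- maze.sense(dir=west) ~> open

-- stack.push(x=west) ~> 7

-- maze.move(dir=west) ~> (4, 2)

-- maze.sense(dir=south) ~> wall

-- maze.sense(dir=west) ~> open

-- stack.push(x=west) ~> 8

-- maze.move(dir=west) ~> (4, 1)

-- maze.sense(dir=south) ~> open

-- stack.push(x=south) ~> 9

-- maze.move(dir=south) ~> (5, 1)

-- maze.sense(dir=south) ~> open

-- stack.push(x=south) ~> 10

-- maze.move(dir=south) ~> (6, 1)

-- maze.sense(dir=south) ~> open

-- stack.push(x=south) ~> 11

-- maze.move(dir=south) ~> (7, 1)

-- maze.sense(dir=south) ~> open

-- stack.push(x=south) ~> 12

-- maze.move(dir=south) ~> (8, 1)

-- maze.sense(dir=east) ~> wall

-- maze.sense(dir=west) ~> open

-- stack.push(x=west) ~> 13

-- maze.move(dir=west) ~> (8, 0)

-- maze.sense(dir=north) ~> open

-- stack.push(x=north) ~> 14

-- maze.move(dir=north) ~> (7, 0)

-- maze.sense(dir=north) ~> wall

-- stack.pop() ~> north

-- maze.move(dir=south) ~> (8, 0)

-- stack.pop() ~> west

-- maze.move(dir=east) ~> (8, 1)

-- stack.pop() ~> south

-- maze.move(dir=north) ~> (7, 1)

-- maze.sense(dir=east) ~> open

-- stack.push(x=east) ~> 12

-- maze.move(dir=east) ~> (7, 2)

-- maze.sense(dir=north) ~> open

-- stack.push(x=north) ~> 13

-- maze.move(dir=north) ~> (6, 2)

-- maze.sense(dir=east) ~> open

-- stack.push(x=east) ~> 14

-- maze.move(dir=east) ~> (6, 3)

-- maze.sense(dir=south) ~> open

-- stack.push(x=south) ~> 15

-- maze.move(dir=south) ~> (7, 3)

-- maze.sense(dir=south) ~> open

-- stack.push(x=south) ~> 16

-- maze.move(dir=south) ~> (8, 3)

-- maze.sense(dir=east) ~> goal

-- maze.move(dir=east) ~> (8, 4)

Answer: (8, 4)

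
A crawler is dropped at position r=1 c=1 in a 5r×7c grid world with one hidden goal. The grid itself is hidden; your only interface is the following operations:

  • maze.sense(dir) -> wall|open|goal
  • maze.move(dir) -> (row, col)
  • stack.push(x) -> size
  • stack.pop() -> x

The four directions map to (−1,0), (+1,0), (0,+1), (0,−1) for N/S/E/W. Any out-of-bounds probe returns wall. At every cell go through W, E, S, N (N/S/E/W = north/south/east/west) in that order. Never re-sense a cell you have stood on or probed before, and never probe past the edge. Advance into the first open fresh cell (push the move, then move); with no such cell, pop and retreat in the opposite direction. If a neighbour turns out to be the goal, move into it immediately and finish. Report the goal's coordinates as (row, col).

~$ maze.sense west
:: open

~$ stack.push west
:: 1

~$ maze.move west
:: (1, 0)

~$ maze.sense south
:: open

~$ stack.push south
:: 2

~$ maze.move south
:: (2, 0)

~$ maze.sense east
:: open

~$ stack.push east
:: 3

~$ maze.move east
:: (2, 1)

~$ maze.sense east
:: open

~$ stack.push east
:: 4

~$ maze.move east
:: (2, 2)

~$ maze.sense east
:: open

~$ stack.push east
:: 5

~$ maze.move east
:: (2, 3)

~$ maze.sense east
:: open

~$ stack.push east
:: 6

~$ maze.move east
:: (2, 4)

~$ maze.sense east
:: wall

~$ maze.sense south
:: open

~$ stack.push south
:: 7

~$ maze.move south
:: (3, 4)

~$ maze.sense west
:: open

~$ stack.push west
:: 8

~$ maze.move west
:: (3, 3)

~$ maze.sense west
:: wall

~$ maze.sense south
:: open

~$ stack.push south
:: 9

~$ maze.move south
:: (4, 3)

~$ maze.sense west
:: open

~$ stack.push west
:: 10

~$ maze.move west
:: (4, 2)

~$ maze.sense west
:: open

~$ stack.push west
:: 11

~$ maze.move west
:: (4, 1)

~$ maze.sense west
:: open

~$ stack.push west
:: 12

~$ maze.move west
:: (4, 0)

~$ maze.sense north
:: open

~$ stack.push north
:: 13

~$ maze.move north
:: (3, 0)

~$ maze.sense east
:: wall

~$ stack.pop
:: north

~$ maze.move south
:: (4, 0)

~$ stack.pop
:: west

~$ maze.move east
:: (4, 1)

~$ stack.pop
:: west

~$ maze.move east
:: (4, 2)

~$ stack.pop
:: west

~$ maze.move east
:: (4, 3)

~$ maze.sense east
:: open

~$ stack.push east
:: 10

~$ maze.move east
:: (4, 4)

~$ maze.sense east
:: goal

~$ maze.move east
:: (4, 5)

Answer: (4, 5)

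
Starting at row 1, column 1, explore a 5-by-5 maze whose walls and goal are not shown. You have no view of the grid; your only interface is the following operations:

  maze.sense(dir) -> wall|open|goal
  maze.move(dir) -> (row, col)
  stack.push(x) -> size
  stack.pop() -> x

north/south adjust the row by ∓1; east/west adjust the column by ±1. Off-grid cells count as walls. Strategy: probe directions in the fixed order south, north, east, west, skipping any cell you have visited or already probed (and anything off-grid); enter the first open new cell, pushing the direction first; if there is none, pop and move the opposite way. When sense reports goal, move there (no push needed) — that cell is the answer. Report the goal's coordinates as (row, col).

$ sense dir→south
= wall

$ sense dir→north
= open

$ push x→north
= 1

$ move dir→north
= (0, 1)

$ sense dir→east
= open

$ push x→east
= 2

$ move dir→east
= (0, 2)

$ sense dir→south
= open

$ push x→south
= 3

$ move dir→south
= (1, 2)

$ sense dir→south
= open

$ push x→south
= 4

$ move dir→south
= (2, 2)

$ sense dir→south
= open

$ push x→south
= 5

$ move dir→south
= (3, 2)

$ sense dir→south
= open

$ push x→south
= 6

$ move dir→south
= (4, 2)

$ sense dir→east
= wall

$ sense dir→west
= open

$ push x→west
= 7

$ move dir→west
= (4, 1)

$ sense dir→north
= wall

$ sense dir→west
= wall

$ pop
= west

$ move dir→east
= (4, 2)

$ pop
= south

$ move dir→north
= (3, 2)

$ sense dir→east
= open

$ push x→east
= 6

$ move dir→east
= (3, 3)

$ sense dir→north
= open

$ push x→north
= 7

$ move dir→north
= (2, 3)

$ sense dir→north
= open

$ push x→north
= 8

$ move dir→north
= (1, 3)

$ sense dir→north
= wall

$ sense dir→east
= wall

$ pop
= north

$ move dir→south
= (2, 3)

$ sense dir→east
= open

$ push x→east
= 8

$ move dir→east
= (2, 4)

$ sense dir→south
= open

$ push x→south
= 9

$ move dir→south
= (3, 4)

$ sense dir→south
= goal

$ move dir→south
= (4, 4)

Answer: (4, 4)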